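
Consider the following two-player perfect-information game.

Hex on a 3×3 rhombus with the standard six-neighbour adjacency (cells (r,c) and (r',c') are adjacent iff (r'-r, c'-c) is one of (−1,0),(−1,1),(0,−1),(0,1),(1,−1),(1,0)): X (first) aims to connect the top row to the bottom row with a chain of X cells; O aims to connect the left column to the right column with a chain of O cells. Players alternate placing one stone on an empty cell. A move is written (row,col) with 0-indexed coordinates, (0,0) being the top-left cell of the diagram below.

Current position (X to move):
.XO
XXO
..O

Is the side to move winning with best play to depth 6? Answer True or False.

X winning at [.XO/XXO/..O]: True

p1 X@[.XO/XXO/..O]: (0,0)[XXO/XXO/..O]+1* (2,0)[.XO/XXO/X.O]+1 (2,1)[.XO/XXO/.XO]+1
p2 O@[XXO/XXO/..O]: (2,0)[XXO/XXO/O.O]-1* (2,1)[XXO/XXO/.OO]-1
p3 X@[XXO/XXO/O.O]: (2,1)[XXO/XXO/OXO]+1*
p4 O@[XXO/XXO/OXO] terminal -1; root [.XO/XXO/..O] d6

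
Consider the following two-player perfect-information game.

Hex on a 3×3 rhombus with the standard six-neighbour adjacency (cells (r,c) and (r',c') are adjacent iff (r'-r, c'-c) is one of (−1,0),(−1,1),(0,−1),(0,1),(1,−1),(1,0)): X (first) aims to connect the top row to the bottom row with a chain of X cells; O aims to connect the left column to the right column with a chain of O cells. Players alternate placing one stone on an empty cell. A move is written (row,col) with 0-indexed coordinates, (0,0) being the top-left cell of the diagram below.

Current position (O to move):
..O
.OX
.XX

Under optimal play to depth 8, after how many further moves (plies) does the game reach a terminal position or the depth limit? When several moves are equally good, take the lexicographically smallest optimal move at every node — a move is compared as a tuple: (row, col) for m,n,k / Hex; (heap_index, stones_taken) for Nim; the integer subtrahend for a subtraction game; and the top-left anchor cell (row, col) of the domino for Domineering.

PV length from [..O/.OX/.XX]: 3 plies

[..O/.OX/.XX] O move#1: (0,0):+1/O.O/.OX/.XX*, (0,1):+1/.OO/.OX/.XX, (1,0):+1/..O/OOX/.XX, (2,0):+1/..O/.OX/OXX
[O.O/.OX/.XX] X move#2: (0,1):-1/OXO/.OX/.XX*, (1,0):-1/O.O/XOX/.XX, (2,0):-1/O.O/.OX/XXX
[OXO/.OX/.XX] O move#3: (1,0):+1/OXO/OOX/.XX*, (2,0):+1/OXO/.OX/OXX
[OXO/OOX/.XX] end (terminal -1, X#4); searched ..O/.OX/.XX to 8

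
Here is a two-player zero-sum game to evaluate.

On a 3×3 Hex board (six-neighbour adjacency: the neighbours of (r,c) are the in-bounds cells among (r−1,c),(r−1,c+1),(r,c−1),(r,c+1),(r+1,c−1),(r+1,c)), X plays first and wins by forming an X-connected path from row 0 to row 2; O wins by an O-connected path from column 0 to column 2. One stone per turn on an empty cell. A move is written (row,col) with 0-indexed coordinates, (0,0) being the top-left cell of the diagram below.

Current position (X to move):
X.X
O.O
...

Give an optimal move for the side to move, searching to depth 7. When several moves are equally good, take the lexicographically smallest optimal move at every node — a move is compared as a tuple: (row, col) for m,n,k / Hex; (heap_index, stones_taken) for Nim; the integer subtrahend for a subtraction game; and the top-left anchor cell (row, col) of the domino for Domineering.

ply 1, X at X.X/O.O/... | (0,1)=-1→XXX/O.O/...; (1,1)=+1→X.X/OXO/...*; (2,0)=-1→X.X/O.O/X..; (2,1)=-1→X.X/O.O/.X.; (2,2)=-1→X.X/O.O/..X
ply 2, O at X.X/OXO/... | (0,1)=-1→XOX/OXO/...*; (2,0)=-1→X.X/OXO/O..; (2,1)=-1→X.X/OXO/.O.; (2,2)=-1→X.X/OXO/..O
ply 3, X at XOX/OXO/... | (2,0)=+1→XOX/OXO/X..*; (2,1)=+1→XOX/OXO/.X.; (2,2)=+1→XOX/OXO/..X
ply 4: XOX/OXO/X.. is terminal -1 (O); from X.X/O.O/... depth 7

X's best at [X.X/O.O/...]: (1,1)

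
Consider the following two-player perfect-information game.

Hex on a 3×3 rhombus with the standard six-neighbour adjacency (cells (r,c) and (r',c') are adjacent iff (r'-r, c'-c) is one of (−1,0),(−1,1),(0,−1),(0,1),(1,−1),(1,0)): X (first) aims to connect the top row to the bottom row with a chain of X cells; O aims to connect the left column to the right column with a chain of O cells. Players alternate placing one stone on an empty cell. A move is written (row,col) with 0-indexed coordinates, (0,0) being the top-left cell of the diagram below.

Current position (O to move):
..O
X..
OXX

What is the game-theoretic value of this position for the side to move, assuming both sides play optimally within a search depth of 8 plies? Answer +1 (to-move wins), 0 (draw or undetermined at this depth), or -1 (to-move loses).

ply 1, O at ..O/X../OXX | (0,0)=+1→O.O/X../OXX*; (0,1)=+1→.OO/X../OXX; (1,1)=+1→..O/XO./OXX; (1,2)=-1→..O/X.O/OXX
ply 2, X at O.O/X../OXX | (0,1)=-1→OXO/X../OXX*; (1,1)=-1→O.O/XX./OXX; (1,2)=-1→O.O/X.X/OXX
ply 3, O at OXO/X../OXX | (1,1)=+1→OXO/XO./OXX*; (1,2)=-1→OXO/X.O/OXX
ply 4: OXO/XO./OXX is terminal -1 (X); from ..O/X../OXX depth 8

value(..O/X../OXX, O) = +1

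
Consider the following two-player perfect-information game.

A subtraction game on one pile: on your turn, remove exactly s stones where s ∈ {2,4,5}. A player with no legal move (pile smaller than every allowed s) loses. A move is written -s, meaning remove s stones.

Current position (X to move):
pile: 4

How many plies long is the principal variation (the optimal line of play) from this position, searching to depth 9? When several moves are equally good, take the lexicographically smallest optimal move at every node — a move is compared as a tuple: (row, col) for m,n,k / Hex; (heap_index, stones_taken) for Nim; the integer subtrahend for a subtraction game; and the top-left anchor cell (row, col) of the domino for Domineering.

PV length from [4]: 1 ply

ply 1, X at 4 | -2=-1→2; -4=+1→0*
ply 2: 0 is terminal -1 (O); from 4 depth 9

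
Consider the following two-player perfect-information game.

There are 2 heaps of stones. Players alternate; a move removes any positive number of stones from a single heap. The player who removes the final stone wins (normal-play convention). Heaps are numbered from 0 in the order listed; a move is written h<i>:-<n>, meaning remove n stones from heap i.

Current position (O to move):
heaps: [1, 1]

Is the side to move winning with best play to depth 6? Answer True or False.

p1 O@[(1,1)]: h0:-1[(0,1)]-1* h1:-1[(1,0)]-1
p2 X@[(0,1)]: h1:-1[(0,0)]+1*
p3 O@[(0,0)] terminal -1; root [(1,1)] d6

O winning at [(1,1)]: False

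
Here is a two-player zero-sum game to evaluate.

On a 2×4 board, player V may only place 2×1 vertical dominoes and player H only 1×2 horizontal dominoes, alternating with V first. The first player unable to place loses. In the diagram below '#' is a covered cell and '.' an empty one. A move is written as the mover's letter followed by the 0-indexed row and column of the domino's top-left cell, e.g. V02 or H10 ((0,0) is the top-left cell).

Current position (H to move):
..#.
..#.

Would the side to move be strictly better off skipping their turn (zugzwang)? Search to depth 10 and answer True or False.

zugzwang(..#./..#., H) = False

p1 H@[..#./..#.]: H00[###./..#.]+1* H10[..#./###.]+1
p2 V@[###./..#.]: V03[####/..##]-1*
p3 H@[####/..##]: H10[####/####]+1*
p4 V@[####/####] terminal -1; root [..#./..#.] d10
pass branch (V moves first from the same position):
  | p1 V@[..#./..#.]: V00[#.#./#.#.]+1* V01[.##./.##.]+1 V03[..##/..##]-1
  | p2 H@[#.#./#.#.] terminal -1; root [..#./..#.] d10
H moving scores +1; H passing scores -1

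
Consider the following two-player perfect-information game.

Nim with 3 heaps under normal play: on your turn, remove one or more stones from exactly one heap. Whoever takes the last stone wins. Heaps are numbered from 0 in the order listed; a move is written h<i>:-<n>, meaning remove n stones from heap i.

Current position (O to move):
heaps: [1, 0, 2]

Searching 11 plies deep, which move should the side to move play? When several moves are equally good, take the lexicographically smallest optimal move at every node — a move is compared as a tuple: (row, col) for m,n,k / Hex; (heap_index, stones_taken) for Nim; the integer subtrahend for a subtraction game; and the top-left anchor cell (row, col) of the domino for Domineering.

O's best at [(1,0,2)]: h2:-1

ply 1, O at (1,0,2) | h0:-1=-1→(0,0,2); h2:-1=+1→(1,0,1)*; h2:-2=-1→(1,0,0)
ply 2, X at (1,0,1) | h0:-1=-1→(0,0,1)*; h2:-1=-1→(1,0,0)
ply 3, O at (0,0,1) | h2:-1=+1→(0,0,0)*
ply 4: (0,0,0) is terminal -1 (X); from (1,0,2) depth 11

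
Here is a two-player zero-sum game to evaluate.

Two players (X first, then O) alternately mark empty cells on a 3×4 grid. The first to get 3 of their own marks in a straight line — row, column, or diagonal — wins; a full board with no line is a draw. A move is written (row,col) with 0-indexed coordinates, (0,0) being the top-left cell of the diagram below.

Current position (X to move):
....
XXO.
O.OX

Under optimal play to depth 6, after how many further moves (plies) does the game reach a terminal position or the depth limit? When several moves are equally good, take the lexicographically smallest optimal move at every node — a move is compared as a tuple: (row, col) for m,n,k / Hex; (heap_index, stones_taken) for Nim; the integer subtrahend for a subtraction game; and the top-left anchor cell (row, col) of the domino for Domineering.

ply 1, X at ..../XXO./O.OX | (0,0)=-1→X.../XXO./O.OX*; (0,1)=-1→.X../XXO./O.OX; (0,2)=-1→..X./XXO./O.OX; (0,3)=-1→...X/XXO./O.OX; (1,3)=-1→..../XXOX/O.OX; (2,1)=-1→..../XXO./OXOX
ply 2, O at X.../XXO./O.OX | (0,1)=+1→XO../XXO./O.OX*; (0,2)=+1→X.O./XXO./O.OX; (0,3)=+1→X..O/XXO./O.OX; (1,3)=+1→X.../XXOO/O.OX; (2,1)=+1→X.../XXO./OOOX
ply 3, X at XO../XXO./O.OX | (0,2)=-1→XOX./XXO./O.OX*; (0,3)=-1→XO.X/XXO./O.OX; (1,3)=-1→XO../XXOX/O.OX; (2,1)=-1→XO../XXO./OXOX
ply 4, O at XOX./XXO./O.OX | (0,3)=+0→XOXO/XXO./O.OX; (1,3)=+0→XOX./XXOO/O.OX; (2,1)=+1→XOX./XXO./OOOX*
ply 5: XOX./XXO./OOOX is terminal -1 (X); from ..../XXO./O.OX depth 6

PV length from [..../XXO./O.OX]: 4 plies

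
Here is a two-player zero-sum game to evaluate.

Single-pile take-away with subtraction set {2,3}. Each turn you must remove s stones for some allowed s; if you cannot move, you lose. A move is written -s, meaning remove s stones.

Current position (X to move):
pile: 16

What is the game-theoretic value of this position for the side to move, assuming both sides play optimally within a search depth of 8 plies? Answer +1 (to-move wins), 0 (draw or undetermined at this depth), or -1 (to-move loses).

value(16, X) = -1

p1 X@[16]: -2[14]-1* -3[13]-1
p2 O@[14]: -2[12]-1 -3[11]+1*
p3 X@[11]: -2[9]-1* -3[8]-1
p4 O@[9]: -2[7]-1 -3[6]+1*
p5 X@[6]: -2[4]-1* -3[3]-1
p6 O@[4]: -2[2]-1 -3[1]+1*
p7 X@[1] terminal -1; root [16] d8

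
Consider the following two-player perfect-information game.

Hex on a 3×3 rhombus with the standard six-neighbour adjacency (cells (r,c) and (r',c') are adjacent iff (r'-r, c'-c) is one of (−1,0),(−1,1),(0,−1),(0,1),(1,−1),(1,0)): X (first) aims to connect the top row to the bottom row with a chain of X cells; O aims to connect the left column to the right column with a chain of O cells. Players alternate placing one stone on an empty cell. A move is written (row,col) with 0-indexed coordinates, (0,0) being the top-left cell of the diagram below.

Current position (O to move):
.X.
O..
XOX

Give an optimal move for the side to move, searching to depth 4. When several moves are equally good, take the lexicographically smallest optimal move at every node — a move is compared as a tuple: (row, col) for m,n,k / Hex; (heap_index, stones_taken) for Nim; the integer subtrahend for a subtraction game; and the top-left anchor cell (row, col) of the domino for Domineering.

O's best at [.X./O../XOX]: (1,1)

p1 O@[.X./O../XOX]: (0,0)[OX./O../XOX]-1 (0,2)[.XO/O../XOX]-1 (1,1)[.X./OO./XOX]+1* (1,2)[.X./O.O/XOX]-1
p2 X@[.X./OO./XOX]: (0,0)[XX./OO./XOX]-1* (0,2)[.XX/OO./XOX]-1 (1,2)[.X./OOX/XOX]-1
p3 O@[XX./OO./XOX]: (0,2)[XXO/OO./XOX]+1* (1,2)[XX./OOO/XOX]+1
p4 X@[XXO/OO./XOX] terminal -1; root [.X./O../XOX] d4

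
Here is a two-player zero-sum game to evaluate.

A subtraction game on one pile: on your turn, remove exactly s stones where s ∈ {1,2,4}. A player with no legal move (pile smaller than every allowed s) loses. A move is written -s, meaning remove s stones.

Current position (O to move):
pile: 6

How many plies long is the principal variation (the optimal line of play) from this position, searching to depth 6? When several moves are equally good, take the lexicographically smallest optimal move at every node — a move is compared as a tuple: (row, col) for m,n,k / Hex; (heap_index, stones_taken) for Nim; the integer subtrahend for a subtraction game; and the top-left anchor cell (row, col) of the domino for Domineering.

PV length from [6]: 4 plies

p1 O@[6]: -1[5]-1* -2[4]-1 -4[2]-1
p2 X@[5]: -1[4]-1 -2[3]+1* -4[1]-1
p3 O@[3]: -1[2]-1* -2[1]-1
p4 X@[2]: -1[1]-1 -2[0]+1*
p5 O@[0] terminal -1; root [6] d6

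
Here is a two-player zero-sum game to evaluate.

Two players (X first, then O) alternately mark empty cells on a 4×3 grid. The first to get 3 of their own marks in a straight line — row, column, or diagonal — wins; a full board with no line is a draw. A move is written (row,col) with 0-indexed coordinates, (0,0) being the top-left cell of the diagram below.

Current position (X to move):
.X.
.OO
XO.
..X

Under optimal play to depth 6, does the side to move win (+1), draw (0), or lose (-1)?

value(.X./.OO/XO./..X, X) = -1

p1 X@[.X./.OO/XO./..X]: (0,0)[XX./.OO/XO./..X]-1* (0,2)[.XX/.OO/XO./..X]-1 (1,0)[.X./XOO/XO./..X]-1 (2,2)[.X./.OO/XOX/..X]-1 (3,0)[.X./.OO/XO./X.X]-1 (3,1)[.X./.OO/XO./.XX]-1
p2 O@[XX./.OO/XO./..X]: (0,2)[XXO/.OO/XO./..X]-1 (1,0)[XX./OOO/XO./..X]+1* (2,2)[XX./.OO/XOO/..X]-1 (3,0)[XX./.OO/XO./O.X]+1 (3,1)[XX./.OO/XO./.OX]+1
p3 X@[XX./OOO/XO./..X] terminal -1; root [.X./.OO/XO./..X] d6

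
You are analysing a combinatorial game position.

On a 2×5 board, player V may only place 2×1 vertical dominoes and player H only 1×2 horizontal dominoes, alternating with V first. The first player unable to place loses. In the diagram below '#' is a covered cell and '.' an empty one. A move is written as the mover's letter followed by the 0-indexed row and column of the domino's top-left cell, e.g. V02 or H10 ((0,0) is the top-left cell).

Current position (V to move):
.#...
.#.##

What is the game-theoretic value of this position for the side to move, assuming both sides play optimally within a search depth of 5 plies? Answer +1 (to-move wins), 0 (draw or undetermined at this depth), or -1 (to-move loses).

value(.#.../.#.##, V) = +1

p1 V@[.#.../.#.##]: V00[##.../##.##]-1 V02[.##../.####]+1*
p2 H@[.##../.####]: H03[.####/.####]-1*
p3 V@[.####/.####]: V00[#####/#####]+1*
p4 H@[#####/#####] terminal -1; root [.#.../.#.##] d5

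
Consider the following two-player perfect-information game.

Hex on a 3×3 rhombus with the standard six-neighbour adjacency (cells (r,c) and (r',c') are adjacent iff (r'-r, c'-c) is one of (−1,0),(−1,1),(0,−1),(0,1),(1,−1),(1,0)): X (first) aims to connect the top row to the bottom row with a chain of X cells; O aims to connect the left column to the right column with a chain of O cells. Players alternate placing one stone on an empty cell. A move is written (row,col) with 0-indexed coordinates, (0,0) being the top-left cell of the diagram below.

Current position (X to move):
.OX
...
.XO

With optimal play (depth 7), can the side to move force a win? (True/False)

X winning at [.OX/.../.XO]: True

p1 X@[.OX/.../.XO]: (0,0)[XOX/.../.XO]+1* (1,0)[.OX/X../.XO]+1 (1,1)[.OX/.X./.XO]+1 (1,2)[.OX/..X/.XO]+1 (2,0)[.OX/.../XXO]+1
p2 O@[XOX/.../.XO]: (1,0)[XOX/O../.XO]-1* (1,1)[XOX/.O./.XO]-1 (1,2)[XOX/..O/.XO]-1 (2,0)[XOX/.../OXO]-1
p3 X@[XOX/O../.XO]: (1,1)[XOX/OX./.XO]+1* (1,2)[XOX/O.X/.XO]+1 (2,0)[XOX/O../XXO]+1
p4 O@[XOX/OX./.XO] terminal -1; root [.OX/.../.XO] d7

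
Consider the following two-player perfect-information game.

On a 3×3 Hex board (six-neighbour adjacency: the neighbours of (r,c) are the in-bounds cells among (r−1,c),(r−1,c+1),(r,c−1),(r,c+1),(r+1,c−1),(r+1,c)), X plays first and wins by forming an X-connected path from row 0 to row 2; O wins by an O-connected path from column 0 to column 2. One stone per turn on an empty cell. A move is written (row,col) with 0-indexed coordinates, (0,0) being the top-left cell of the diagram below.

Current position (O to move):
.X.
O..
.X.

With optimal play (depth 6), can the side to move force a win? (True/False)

O winning at [.X./O../.X.]: True

p1 O@[.X./O../.X.]: (0,0)[OX./O../.X.]-1 (0,2)[.XO/O../.X.]-1 (1,1)[.X./OO./.X.]+1* (1,2)[.X./O.O/.X.]-1 (2,0)[.X./O../OX.]-1 (2,2)[.X./O../.XO]-1
p2 X@[.X./OO./.X.]: (0,0)[XX./OO./.X.]-1* (0,2)[.XX/OO./.X.]-1 (1,2)[.X./OOX/.X.]-1 (2,0)[.X./OO./XX.]-1 (2,2)[.X./OO./.XX]-1
p3 O@[XX./OO./.X.]: (0,2)[XXO/OO./.X.]+1* (1,2)[XX./OOO/.X.]+1 (2,0)[XX./OO./OX.]+1 (2,2)[XX./OO./.XO]+1
p4 X@[XXO/OO./.X.] terminal -1; root [.X./O../.X.] d6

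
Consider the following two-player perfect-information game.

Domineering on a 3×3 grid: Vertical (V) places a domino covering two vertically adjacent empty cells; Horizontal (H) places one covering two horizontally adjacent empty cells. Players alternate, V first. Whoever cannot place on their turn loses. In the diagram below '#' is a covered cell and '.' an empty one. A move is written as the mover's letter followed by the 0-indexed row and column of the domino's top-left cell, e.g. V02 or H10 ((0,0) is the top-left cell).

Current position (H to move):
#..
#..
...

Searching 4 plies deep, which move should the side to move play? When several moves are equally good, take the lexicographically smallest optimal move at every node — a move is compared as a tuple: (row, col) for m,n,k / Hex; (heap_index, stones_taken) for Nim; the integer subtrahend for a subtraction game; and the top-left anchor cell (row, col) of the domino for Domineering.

H's best at [#../#../...]: H11

ply 1, H at #../#../... | H01=-1→###/#../...; H11=+1→#../###/...*; H20=-1→#../#../##.; H21=-1→#../#../.##
ply 2: #../###/... is terminal -1 (V); from #../#../... depth 4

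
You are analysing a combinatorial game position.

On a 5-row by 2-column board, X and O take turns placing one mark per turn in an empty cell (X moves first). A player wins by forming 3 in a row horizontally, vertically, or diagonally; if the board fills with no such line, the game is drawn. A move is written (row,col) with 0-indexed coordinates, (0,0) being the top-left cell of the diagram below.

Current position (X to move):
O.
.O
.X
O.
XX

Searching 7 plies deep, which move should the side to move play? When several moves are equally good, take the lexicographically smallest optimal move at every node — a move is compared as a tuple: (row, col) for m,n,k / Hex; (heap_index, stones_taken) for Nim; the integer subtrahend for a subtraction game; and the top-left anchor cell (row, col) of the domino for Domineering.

p1 X@[O./.O/.X/O./XX]: (0,1)[OX/.O/.X/O./XX]+0 (1,0)[O./XO/.X/O./XX]+0 (2,0)[O./.O/XX/O./XX]+0 (3,1)[O./.O/.X/OX/XX]+1*
p2 O@[O./.O/.X/OX/XX] terminal -1; root [O./.O/.X/O./XX] d7

X's best at [O./.O/.X/O./XX]: (3,1)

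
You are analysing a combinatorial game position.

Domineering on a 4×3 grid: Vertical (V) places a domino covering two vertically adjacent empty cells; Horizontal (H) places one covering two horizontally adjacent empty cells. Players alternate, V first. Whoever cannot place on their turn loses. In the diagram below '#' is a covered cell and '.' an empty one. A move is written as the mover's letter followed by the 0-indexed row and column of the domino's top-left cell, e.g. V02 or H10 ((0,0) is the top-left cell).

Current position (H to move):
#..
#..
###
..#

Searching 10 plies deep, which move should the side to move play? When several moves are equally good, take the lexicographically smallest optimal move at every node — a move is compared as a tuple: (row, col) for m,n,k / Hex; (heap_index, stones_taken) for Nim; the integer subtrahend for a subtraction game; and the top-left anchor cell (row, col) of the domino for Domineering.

H's best at [#../#../###/..#]: H01

p1 H@[#../#../###/..#]: H01[###/#../###/..#]+1* H11[#../###/###/..#]+1 H30[#../#../###/###]-1
p2 V@[###/#../###/..#] terminal -1; root [#../#../###/..#] d10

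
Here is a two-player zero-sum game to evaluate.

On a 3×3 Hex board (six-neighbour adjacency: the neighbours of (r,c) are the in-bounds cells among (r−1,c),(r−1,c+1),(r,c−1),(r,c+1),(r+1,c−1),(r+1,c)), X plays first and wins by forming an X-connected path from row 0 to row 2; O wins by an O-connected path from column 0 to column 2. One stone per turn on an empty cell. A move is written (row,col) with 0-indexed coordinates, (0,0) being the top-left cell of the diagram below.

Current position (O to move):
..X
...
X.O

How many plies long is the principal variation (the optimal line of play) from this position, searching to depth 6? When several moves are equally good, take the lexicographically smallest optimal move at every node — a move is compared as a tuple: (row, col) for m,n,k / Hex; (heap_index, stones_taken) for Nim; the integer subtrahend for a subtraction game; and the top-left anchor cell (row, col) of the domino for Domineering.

PV length from [..X/.../X.O]: 4 plies

ply 1, O at ..X/.../X.O | (0,0)=-1→O.X/.../X.O*; (0,1)=-1→.OX/.../X.O; (1,0)=-1→..X/O../X.O; (1,1)=-1→..X/.O./X.O; (1,2)=-1→..X/..O/X.O; (2,1)=-1→..X/.../XOO
ply 2, X at O.X/.../X.O | (0,1)=+1→OXX/.../X.O*; (1,0)=+1→O.X/X../X.O; (1,1)=+1→O.X/.X./X.O; (1,2)=+1→O.X/..X/X.O; (2,1)=+1→O.X/.../XXO
ply 3, O at OXX/.../X.O | (1,0)=-1→OXX/O../X.O*; (1,1)=-1→OXX/.O./X.O; (1,2)=-1→OXX/..O/X.O; (2,1)=-1→OXX/.../XOO
ply 4, X at OXX/O../X.O | (1,1)=+1→OXX/OX./X.O*; (1,2)=+1→OXX/O.X/X.O; (2,1)=+1→OXX/O../XXO
ply 5: OXX/OX./X.O is terminal -1 (O); from ..X/.../X.O depth 6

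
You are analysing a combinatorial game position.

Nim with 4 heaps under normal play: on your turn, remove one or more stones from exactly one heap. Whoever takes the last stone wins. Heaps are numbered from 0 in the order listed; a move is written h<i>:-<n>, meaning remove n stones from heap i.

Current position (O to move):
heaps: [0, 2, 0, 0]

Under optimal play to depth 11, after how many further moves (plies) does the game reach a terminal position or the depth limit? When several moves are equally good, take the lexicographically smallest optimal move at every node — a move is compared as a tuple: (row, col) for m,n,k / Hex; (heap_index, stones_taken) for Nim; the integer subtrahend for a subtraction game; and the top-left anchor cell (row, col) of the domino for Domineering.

PV length from [(0,2,0,0)]: 1 ply

p1 O@[(0,2,0,0)]: h1:-1[(0,1,0,0)]-1 h1:-2[(0,0,0,0)]+1*
p2 X@[(0,0,0,0)] terminal -1; root [(0,2,0,0)] d11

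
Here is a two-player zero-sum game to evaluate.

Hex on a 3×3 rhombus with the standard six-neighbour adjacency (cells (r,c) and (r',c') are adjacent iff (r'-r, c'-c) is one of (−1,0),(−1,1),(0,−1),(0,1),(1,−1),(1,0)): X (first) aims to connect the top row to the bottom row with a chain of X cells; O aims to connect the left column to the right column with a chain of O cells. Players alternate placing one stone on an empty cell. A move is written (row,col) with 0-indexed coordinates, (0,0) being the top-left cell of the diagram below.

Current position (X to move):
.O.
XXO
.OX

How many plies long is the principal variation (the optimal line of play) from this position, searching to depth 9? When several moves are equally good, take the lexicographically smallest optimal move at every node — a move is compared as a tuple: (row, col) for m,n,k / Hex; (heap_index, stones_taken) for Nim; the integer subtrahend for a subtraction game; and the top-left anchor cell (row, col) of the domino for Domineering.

ply 1, X at .O./XXO/.OX | (0,0)=-1→XO./XXO/.OX; (0,2)=-1→.OX/XXO/.OX; (2,0)=+1→.O./XXO/XOX*
ply 2, O at .O./XXO/XOX | (0,0)=-1→OO./XXO/XOX*; (0,2)=-1→.OO/XXO/XOX
ply 3, X at OO./XXO/XOX | (0,2)=+1→OOX/XXO/XOX*
ply 4: OOX/XXO/XOX is terminal -1 (O); from .O./XXO/.OX depth 9

PV length from [.O./XXO/.OX]: 3 plies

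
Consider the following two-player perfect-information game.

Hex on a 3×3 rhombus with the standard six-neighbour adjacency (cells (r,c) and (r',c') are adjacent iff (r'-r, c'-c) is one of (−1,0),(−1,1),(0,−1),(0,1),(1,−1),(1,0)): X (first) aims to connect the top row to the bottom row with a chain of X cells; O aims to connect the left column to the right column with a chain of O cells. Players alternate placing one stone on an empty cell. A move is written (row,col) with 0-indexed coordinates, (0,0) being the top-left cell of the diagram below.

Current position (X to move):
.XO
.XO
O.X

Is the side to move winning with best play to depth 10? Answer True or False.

p1 X@[.XO/.XO/O.X]: (0,0)[XXO/.XO/O.X]-1 (1,0)[.XO/XXO/O.X]-1 (2,1)[.XO/.XO/OXX]+1*
p2 O@[.XO/.XO/OXX] terminal -1; root [.XO/.XO/O.X] d10

X winning at [.XO/.XO/O.X]: True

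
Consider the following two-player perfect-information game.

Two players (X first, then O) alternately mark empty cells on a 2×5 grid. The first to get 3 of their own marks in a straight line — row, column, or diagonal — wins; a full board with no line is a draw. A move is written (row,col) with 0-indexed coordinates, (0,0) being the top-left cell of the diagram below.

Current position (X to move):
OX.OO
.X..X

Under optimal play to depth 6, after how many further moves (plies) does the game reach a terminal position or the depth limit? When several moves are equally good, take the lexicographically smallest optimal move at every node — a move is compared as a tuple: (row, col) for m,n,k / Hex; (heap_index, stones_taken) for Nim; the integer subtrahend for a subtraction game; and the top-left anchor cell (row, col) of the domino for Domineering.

PV length from [OX.OO/.X..X]: 4 plies

ply 1, X at OX.OO/.X..X | (0,2)=+0→OXXOO/.X..X*; (1,0)=-1→OX.OO/XX..X; (1,2)=-1→OX.OO/.XX.X; (1,3)=-1→OX.OO/.X.XX
ply 2, O at OXXOO/.X..X | (1,0)=+0→OXXOO/OX..X*; (1,2)=+0→OXXOO/.XO.X; (1,3)=+0→OXXOO/.X.OX
ply 3, X at OXXOO/OX..X | (1,2)=+0→OXXOO/OXX.X*; (1,3)=+0→OXXOO/OX.XX
ply 4, O at OXXOO/OXX.X | (1,3)=+0→OXXOO/OXXOX*
ply 5: OXXOO/OXXOX is terminal +0 (X); from OX.OO/.X..X depth 6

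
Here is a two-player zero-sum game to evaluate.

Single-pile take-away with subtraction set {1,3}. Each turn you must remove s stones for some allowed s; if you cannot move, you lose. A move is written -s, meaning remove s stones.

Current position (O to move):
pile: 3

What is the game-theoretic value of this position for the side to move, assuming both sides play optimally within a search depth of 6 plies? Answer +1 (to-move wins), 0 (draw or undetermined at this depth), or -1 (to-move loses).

ply 1, O at 3 | -1=+1→2*; -3=+1→0
ply 2, X at 2 | -1=-1→1*
ply 3, O at 1 | -1=+1→0*
ply 4: 0 is terminal -1 (X); from 3 depth 6

value(3, O) = +1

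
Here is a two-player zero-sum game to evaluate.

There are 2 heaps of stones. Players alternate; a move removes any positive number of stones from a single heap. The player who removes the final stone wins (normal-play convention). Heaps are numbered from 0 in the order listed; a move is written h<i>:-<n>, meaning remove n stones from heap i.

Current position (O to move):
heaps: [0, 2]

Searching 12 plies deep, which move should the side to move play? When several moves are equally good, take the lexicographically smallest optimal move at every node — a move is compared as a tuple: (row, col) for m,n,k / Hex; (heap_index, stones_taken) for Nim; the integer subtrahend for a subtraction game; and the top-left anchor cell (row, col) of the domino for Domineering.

O's best at [(0,2)]: h1:-2

p1 O@[(0,2)]: h1:-1[(0,1)]-1 h1:-2[(0,0)]+1*
p2 X@[(0,0)] terminal -1; root [(0,2)] d12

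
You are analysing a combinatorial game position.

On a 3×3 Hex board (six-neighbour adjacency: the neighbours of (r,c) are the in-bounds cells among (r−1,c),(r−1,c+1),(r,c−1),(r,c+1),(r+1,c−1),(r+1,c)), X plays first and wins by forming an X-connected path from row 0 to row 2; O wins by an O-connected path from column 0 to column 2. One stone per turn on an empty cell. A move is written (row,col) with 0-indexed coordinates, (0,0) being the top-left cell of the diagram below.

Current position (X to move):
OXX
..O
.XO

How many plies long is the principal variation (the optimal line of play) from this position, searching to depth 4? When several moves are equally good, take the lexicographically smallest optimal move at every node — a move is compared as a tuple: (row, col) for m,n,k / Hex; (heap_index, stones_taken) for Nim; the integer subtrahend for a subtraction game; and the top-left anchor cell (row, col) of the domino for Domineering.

[OXX/..O/.XO] X move#1: (1,0):+1/OXX/X.O/.XO*, (1,1):+1/OXX/.XO/.XO, (2,0):+1/OXX/..O/XXO
[OXX/X.O/.XO] O move#2: (1,1):-1/OXX/XOO/.XO*, (2,0):-1/OXX/X.O/OXO
[OXX/XOO/.XO] X move#3: (2,0):+1/OXX/XOO/XXO*
[OXX/XOO/XXO] end (terminal -1, O#4); searched OXX/..O/.XO to 4

PV length from [OXX/..O/.XO]: 3 plies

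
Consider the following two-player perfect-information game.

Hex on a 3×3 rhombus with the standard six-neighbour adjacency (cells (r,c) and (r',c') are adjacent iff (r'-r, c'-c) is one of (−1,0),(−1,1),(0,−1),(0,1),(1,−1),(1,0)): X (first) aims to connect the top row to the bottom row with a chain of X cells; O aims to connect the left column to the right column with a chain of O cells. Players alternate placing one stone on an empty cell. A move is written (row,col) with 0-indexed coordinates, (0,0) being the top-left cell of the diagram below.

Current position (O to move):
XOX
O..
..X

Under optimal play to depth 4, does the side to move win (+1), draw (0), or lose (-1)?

p1 O@[XOX/O../..X]: (1,1)[XOX/OO./..X]-1* (1,2)[XOX/O.O/..X]-1 (2,0)[XOX/O../O.X]-1 (2,1)[XOX/O../.OX]-1
p2 X@[XOX/OO./..X]: (1,2)[XOX/OOX/..X]+1* (2,0)[XOX/OO./X.X]-1 (2,1)[XOX/OO./.XX]-1
p3 O@[XOX/OOX/..X] terminal -1; root [XOX/O../..X] d4

value(XOX/O../..X, O) = -1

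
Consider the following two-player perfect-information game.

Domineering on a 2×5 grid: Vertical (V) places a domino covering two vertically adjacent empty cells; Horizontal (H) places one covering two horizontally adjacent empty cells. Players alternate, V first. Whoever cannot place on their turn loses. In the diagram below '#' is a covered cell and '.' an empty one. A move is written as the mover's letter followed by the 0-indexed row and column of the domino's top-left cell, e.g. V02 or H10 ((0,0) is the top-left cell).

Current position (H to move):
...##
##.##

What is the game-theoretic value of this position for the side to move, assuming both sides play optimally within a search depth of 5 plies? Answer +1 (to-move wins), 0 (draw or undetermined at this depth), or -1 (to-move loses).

[...##/##.##] H move#1: H00:-1/##.##/##.##, H01:+1/.####/##.##*
[.####/##.##] end (terminal -1, V#2); searched ...##/##.## to 5

value(...##/##.##, H) = +1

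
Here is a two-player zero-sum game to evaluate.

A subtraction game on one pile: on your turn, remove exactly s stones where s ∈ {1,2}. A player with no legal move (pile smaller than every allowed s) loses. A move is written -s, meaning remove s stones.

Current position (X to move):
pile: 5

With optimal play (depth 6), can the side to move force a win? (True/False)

X winning at [5]: True

ply 1, X at 5 | -1=-1→4; -2=+1→3*
ply 2, O at 3 | -1=-1→2*; -2=-1→1
ply 3, X at 2 | -1=-1→1; -2=+1→0*
ply 4: 0 is terminal -1 (O); from 5 depth 6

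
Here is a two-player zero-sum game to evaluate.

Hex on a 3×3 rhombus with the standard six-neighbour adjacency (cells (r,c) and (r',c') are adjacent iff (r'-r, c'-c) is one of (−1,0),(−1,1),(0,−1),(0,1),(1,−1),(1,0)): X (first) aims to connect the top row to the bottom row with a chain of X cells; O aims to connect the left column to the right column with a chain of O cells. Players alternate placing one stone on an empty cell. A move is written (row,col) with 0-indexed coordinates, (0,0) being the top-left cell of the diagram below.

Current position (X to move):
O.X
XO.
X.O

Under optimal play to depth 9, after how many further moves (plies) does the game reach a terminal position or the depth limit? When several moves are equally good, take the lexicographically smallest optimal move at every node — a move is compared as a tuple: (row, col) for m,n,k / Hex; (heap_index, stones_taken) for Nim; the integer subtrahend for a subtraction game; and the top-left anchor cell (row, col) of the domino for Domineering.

PV length from [O.X/XO./X.O]: 1 ply

ply 1, X at O.X/XO./X.O | (0,1)=+1→OXX/XO./X.O*; (1,2)=+1→O.X/XOX/X.O; (2,1)=+1→O.X/XO./XXO
ply 2: OXX/XO./X.O is terminal -1 (O); from O.X/XO./X.O depth 9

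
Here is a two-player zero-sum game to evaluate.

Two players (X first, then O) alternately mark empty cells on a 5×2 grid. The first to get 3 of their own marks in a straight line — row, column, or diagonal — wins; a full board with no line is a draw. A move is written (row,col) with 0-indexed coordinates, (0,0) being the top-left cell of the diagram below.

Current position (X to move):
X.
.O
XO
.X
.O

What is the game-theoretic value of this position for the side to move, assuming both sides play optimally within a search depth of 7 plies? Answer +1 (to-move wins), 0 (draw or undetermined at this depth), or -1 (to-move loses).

value(X./.O/XO/.X/.O, X) = +1

p1 X@[X./.O/XO/.X/.O]: (0,1)[XX/.O/XO/.X/.O]+0 (1,0)[X./XO/XO/.X/.O]+1* (3,0)[X./.O/XO/XX/.O]-1 (4,0)[X./.O/XO/.X/XO]-1
p2 O@[X./XO/XO/.X/.O] terminal -1; root [X./.O/XO/.X/.O] d7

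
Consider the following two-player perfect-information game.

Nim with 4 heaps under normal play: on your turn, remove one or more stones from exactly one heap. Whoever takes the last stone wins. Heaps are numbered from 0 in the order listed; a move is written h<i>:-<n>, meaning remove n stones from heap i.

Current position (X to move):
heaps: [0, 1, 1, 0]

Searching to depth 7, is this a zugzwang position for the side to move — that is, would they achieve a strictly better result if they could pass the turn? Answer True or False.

zugzwang((0,1,1,0), X) = True

p1 X@[(0,1,1,0)]: h1:-1[(0,0,1,0)]-1* h2:-1[(0,1,0,0)]-1
p2 O@[(0,0,1,0)]: h2:-1[(0,0,0,0)]+1*
p3 X@[(0,0,0,0)] terminal -1; root [(0,1,1,0)] d7
pass branch (O moves first from the same position):
  | p1 O@[(0,1,1,0)]: h1:-1[(0,0,1,0)]-1* h2:-1[(0,1,0,0)]-1
  | p2 X@[(0,0,1,0)]: h2:-1[(0,0,0,0)]+1*
  | p3 O@[(0,0,0,0)] terminal -1; root [(0,1,1,0)] d7
X moving scores -1; X passing scores +1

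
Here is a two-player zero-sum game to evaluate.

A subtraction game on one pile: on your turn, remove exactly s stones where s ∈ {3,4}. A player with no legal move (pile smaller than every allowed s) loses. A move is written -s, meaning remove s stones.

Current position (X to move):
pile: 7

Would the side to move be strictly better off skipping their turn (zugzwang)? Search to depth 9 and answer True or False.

zugzwang(7, X) = True

ply 1, X at 7 | -3=-1→4*; -4=-1→3
ply 2, O at 4 | -3=+1→1*; -4=+1→0
ply 3: 1 is terminal -1 (X); from 7 depth 9
if X skipped the turn, O would face:
~ ply 1, O at 7 | -3=-1→4*; -4=-1→3
~ ply 2, X at 4 | -3=+1→1*; -4=+1→0
~ ply 3: 1 is terminal -1 (O); from 7 depth 9
compare (X): move=-1 vs pass=+1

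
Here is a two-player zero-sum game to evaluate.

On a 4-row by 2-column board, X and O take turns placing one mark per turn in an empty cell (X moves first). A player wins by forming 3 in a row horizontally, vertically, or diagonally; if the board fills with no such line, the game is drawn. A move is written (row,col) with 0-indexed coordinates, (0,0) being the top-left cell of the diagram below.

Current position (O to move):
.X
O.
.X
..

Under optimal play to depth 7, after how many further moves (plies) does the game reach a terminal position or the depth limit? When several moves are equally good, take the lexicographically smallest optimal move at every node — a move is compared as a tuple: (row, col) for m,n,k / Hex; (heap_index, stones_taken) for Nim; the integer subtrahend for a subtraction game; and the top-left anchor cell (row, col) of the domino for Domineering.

PV length from [.X/O./.X/..]: 5 plies

[.X/O./.X/..] O move#1: (0,0):-1/OX/O./.X/.., (1,1):+0/.X/OO/.X/..*, (2,0):-1/.X/O./OX/.., (3,0):-1/.X/O./.X/O., (3,1):-1/.X/O./.X/.O
[.X/OO/.X/..] X move#2: (0,0):+0/XX/OO/.X/..*, (2,0):+0/.X/OO/XX/.., (3,0):+0/.X/OO/.X/X., (3,1):-1/.X/OO/.X/.X
[XX/OO/.X/..] O move#3: (2,0):+0/XX/OO/OX/..*, (3,0):+0/XX/OO/.X/O., (3,1):+0/XX/OO/.X/.O
[XX/OO/OX/..] X move#4: (3,0):+0/XX/OO/OX/X.*, (3,1):-1/XX/OO/OX/.X
[XX/OO/OX/X.] O move#5: (3,1):+0/XX/OO/OX/XO*
[XX/OO/OX/XO] end (terminal +0, X#6); searched .X/O./.X/.. to 7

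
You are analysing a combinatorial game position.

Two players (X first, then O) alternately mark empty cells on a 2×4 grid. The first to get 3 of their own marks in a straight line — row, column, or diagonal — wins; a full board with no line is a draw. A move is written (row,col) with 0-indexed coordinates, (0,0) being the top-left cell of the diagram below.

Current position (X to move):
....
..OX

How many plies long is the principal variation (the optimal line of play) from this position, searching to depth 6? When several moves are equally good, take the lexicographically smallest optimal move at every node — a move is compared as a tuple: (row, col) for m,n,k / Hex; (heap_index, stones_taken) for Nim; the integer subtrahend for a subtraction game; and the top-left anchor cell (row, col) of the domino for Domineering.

PV length from [..../..OX]: 6 plies

[..../..OX] X move#1: (0,0):+0/X.../..OX*, (0,1):+0/.X../..OX, (0,2):+0/..X./..OX, (0,3):+0/...X/..OX, (1,0):+0/..../X.OX, (1,1):+0/..../.XOX
[X.../..OX] O move#2: (0,1):+0/XO../..OX*, (0,2):+0/X.O./..OX, (0,3):+0/X..O/..OX, (1,0):+0/X.../O.OX, (1,1):+0/X.../.OOX
[XO../..OX] X move#3: (0,2):+0/XOX./..OX*, (0,3):+0/XO.X/..OX, (1,0):+0/XO../X.OX, (1,1):+0/XO../.XOX
[XOX./..OX] O move#4: (0,3):+0/XOXO/..OX*, (1,0):+0/XOX./O.OX, (1,1):+0/XOX./.OOX
[XOXO/..OX] X move#5: (1,0):+0/XOXO/X.OX*, (1,1):+0/XOXO/.XOX
[XOXO/X.OX] O move#6: (1,1):+0/XOXO/XOOX*
[XOXO/XOOX] end (terminal +0, X#7); searched ..../..OX to 6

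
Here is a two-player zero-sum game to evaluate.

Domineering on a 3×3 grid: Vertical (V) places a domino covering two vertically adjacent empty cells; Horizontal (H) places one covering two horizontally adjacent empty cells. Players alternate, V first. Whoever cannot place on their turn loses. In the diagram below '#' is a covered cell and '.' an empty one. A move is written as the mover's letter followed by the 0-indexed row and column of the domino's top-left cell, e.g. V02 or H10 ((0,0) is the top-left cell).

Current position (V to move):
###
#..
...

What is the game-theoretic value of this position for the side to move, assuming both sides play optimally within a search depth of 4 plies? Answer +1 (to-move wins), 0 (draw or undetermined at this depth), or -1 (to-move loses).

value(###/#../..., V) = +1

p1 V@[###/#../...]: V11[###/##./.#.]+1* V12[###/#.#/..#]-1
p2 H@[###/##./.#.] terminal -1; root [###/#../...] d4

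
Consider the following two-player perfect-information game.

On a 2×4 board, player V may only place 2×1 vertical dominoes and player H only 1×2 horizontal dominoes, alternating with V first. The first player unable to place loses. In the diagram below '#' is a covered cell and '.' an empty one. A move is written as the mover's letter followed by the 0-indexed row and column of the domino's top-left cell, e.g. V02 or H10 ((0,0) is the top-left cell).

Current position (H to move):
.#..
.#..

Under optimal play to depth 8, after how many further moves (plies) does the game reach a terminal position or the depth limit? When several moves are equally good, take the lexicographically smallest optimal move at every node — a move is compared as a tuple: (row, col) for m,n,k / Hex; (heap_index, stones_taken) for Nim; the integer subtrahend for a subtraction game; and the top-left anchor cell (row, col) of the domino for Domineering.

p1 H@[.#../.#..]: H02[.###/.#..]+1* H12[.#../.###]+1
p2 V@[.###/.#..]: V00[####/##..]-1*
p3 H@[####/##..]: H12[####/####]+1*
p4 V@[####/####] terminal -1; root [.#../.#..] d8

PV length from [.#../.#..]: 3 plies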